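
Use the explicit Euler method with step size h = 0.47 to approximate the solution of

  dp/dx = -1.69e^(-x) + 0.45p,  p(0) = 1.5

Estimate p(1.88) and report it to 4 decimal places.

0.5205

Euler: p_{n+1} = p_n + h·f(x_n, p_n).
x=0.000000, p=1.500000: f=-1.015000 → p ← 1.500000 + 0.47·(-1.015000) = 1.022950
x=0.470000, p=1.022950: f=-0.595926 → p ← 1.022950 + 0.47·(-0.595926) = 0.742865
x=0.940000, p=0.742865: f=-0.325872 → p ← 0.742865 + 0.47·(-0.325872) = 0.589705
x=1.410000, p=0.589705: f=-0.147235 → p ← 0.589705 + 0.47·(-0.147235) = 0.520504
p(1.88) ≈ 0.5205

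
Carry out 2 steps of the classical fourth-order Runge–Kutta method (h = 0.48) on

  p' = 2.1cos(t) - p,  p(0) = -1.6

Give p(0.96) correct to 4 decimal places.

0.4465

RK4: k1 = f(t_n, p_n); k2 = f(t_n + h/2, p_n + (h/2)·k1); k3 = f(t_n + h/2, p_n + (h/2)·k2); k4 = f(t_n + h, p_n + h·k3); p_{n+1} = p_n + (h/6)·(k1 + 2k2 + 2k3 + k4).
t=0.000000, p=-1.600000:
  k1 = f(0.000000, -1.600000) = 3.700000
  k2 = f(0.240000, -0.712000) = 2.751810
  k3 = f(0.240000, -0.939566) = 2.979375
  k4 = f(0.480000, -0.169900) = 2.032589
  p ← -1.600000 + (0.48/6)·(k1 + 2k2 + 2k3 + k4) = -0.224403
t=0.480000, p=-0.224403:
  k1 = f(0.480000, -0.224403) = 2.087093
  k2 = f(0.720000, 0.276499) = 1.302293
  k3 = f(0.720000, 0.088147) = 1.490645
  k4 = f(0.960000, 0.491106) = 0.713286
  p ← -0.224403 + (0.48/6)·(k1 + 2k2 + 2k3 + k4) = 0.446497
p(0.96) ≈ 0.4465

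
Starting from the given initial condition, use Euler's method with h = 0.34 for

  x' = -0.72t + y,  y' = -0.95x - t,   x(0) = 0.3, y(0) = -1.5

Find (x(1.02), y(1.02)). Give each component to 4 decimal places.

-1.5618, -1.6058

Euler on (x,y): x_{n+1} = x_n + h·x', y_{n+1} = y_n + h·y'.
0.000000: (0.300000, -1.500000); f=(-1.500000, -0.285000) → (-0.210000, -1.596900)
0.340000: (-0.210000, -1.596900); f=(-1.841700, -0.140500) → (-0.836178, -1.644670)
0.680000: (-0.836178, -1.644670); f=(-2.134270, 0.114369) → (-1.561830, -1.605785)
(x(1.02), y(1.02)) ≈ (-1.5618, -1.6058)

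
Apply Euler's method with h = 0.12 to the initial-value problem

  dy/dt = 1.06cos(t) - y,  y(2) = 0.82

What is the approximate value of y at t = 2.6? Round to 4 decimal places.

0.1148

Euler: y_{n+1} = y_n + h·f(t_n, y_n).
t=2.000000, y=0.820000: f=-1.261116 → y ← 0.820000 + 0.12·(-1.261116) = 0.668666
t=2.120000, y=0.668666: f=-1.221995 → y ← 0.668666 + 0.12·(-1.221995) = 0.522027
t=2.240000, y=0.522027: f=-1.179610 → y ← 0.522027 + 0.12·(-1.179610) = 0.380474
t=2.360000, y=0.380474: f=-1.132854 → y ← 0.380474 + 0.12·(-1.132854) = 0.244531
t=2.480000, y=0.244531: f=-1.080887 → y ← 0.244531 + 0.12·(-1.080887) = 0.114825
y(2.6) ≈ 0.1148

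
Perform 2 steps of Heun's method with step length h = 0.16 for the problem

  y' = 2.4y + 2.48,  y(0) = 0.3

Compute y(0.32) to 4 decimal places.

1.8000

Heun: k1 = f(x_n, y_n); k2 = f(x_n + h, y_n + h·k1); y_{n+1} = y_n + (h/2)·(k1 + k2).
x=0.000000, y=0.300000:
  k1 = f(0.000000, 0.300000) = 3.200000
  k2 = f(0.160000, 0.812000) = 4.428800
  y ← 0.300000 + (0.16/2)·(3.200000 + 4.428800) = 0.910304
x=0.160000, y=0.910304:
  k1 = f(0.160000, 0.910304) = 4.664730
  k2 = f(0.320000, 1.656661) = 6.455986
  y ← 0.910304 + (0.16/2)·(4.664730 + 6.455986) = 1.799961
y(0.32) ≈ 1.8000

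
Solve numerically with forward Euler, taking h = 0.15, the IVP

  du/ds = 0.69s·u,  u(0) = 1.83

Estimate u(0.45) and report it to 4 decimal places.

Euler: u_{n+1} = u_n + h·f(s_n, u_n).
s=0.000000, u=1.830000: f=0.000000 → u ← 1.830000 + 0.15·0.000000 = 1.830000
s=0.150000, u=1.830000: f=0.189405 → u ← 1.830000 + 0.15·0.189405 = 1.858411
s=0.300000, u=1.858411: f=0.384691 → u ← 1.858411 + 0.15·0.384691 = 1.916114
u(0.45) ≈ 1.9161

1.9161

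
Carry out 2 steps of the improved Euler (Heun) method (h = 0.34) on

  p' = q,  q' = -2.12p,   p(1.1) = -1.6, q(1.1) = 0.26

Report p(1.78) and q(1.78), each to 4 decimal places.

Heun on (p,q): k1 = f(t_n, state_n); k2 = f(t_n + h, state_n + h·k1); state_{n+1} = state_n + (h/2)·(k1 + k2).
1.100000: (-1.600000, 0.260000)
  k1 = (0.260000, 3.392000)
  predictor → (-1.511600, 1.413280)
  k2 = (1.413280, 3.204592)
  → (-1.315542, 1.381421)
1.440000: (-1.315542, 1.381421)
  k1 = (1.381421, 2.788950)
  predictor → (-0.845859, 2.329664)
  k2 = (2.329664, 1.793222)
  → (-0.684658, 2.160390)
(p(1.78), q(1.78)) ≈ (-0.6847, 2.1604)

-0.6847, 2.1604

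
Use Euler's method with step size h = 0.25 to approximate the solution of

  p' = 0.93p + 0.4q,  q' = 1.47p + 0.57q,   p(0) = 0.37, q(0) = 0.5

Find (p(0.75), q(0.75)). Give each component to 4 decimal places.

Euler on (p,q): p_{n+1} = p_n + h·p', q_{n+1} = q_n + h·q'.
0.000000: (0.370000, 0.500000); f=(0.544100, 0.828900) → (0.506025, 0.707225)
0.250000: (0.506025, 0.707225); f=(0.753493, 1.146975) → (0.694398, 0.993969)
0.500000: (0.694398, 0.993969); f=(1.043378, 1.587328) → (0.955243, 1.390801)
(p(0.75), q(0.75)) ≈ (0.9552, 1.3908)

0.9552, 1.3908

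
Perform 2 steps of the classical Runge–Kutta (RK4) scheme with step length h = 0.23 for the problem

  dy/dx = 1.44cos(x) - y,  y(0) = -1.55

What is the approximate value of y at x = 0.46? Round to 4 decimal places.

-0.4682

RK4: k1 = f(x_n, y_n); k2 = f(x_n + h/2, y_n + (h/2)·k1); k3 = f(x_n + h/2, y_n + (h/2)·k2); k4 = f(x_n + h, y_n + h·k3); y_{n+1} = y_n + (h/6)·(k1 + 2k2 + 2k3 + k4).
x=0.000000, y=-1.550000:
  k1 = f(0.000000, -1.550000) = 2.990000
  k2 = f(0.115000, -1.206150) = 2.636638
  k3 = f(0.115000, -1.246787) = 2.677275
  k4 = f(0.230000, -0.934227) = 2.336306
  y ← -1.550000 + (0.23/6)·(k1 + 2k2 + 2k3 + k4) = -0.938425
x=0.230000, y=-0.938425:
  k1 = f(0.230000, -0.938425) = 2.340504
  k2 = f(0.345000, -0.669267) = 2.024416
  k3 = f(0.345000, -0.705617) = 2.060766
  k4 = f(0.460000, -0.464449) = 1.754764
  y ← -0.938425 + (0.23/6)·(k1 + 2k2 + 2k3 + k4) = -0.468242
y(0.46) ≈ -0.4682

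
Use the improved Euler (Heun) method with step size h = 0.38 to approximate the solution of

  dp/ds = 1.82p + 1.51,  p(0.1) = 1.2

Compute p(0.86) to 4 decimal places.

Heun: k1 = f(s_n, p_n); k2 = f(s_n + h, p_n + h·k1); p_{n+1} = p_n + (h/2)·(k1 + k2).
s=0.100000, p=1.200000:
  k1 = f(0.100000, 1.200000) = 3.694000
  k2 = f(0.480000, 2.603720) = 6.248770
  p ← 1.200000 + (0.38/2)·(3.694000 + 6.248770) = 3.089126
s=0.480000, p=3.089126:
  k1 = f(0.480000, 3.089126) = 7.132210
  k2 = f(0.860000, 5.799366) = 12.064846
  p ← 3.089126 + (0.38/2)·(7.132210 + 12.064846) = 6.736567
p(0.86) ≈ 6.7366

6.7366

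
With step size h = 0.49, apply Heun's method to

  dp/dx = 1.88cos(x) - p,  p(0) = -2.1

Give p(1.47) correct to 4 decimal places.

0.1988

Heun: k1 = f(x_n, p_n); k2 = f(x_n + h, p_n + h·k1); p_{n+1} = p_n + (h/2)·(k1 + k2).
x=0.000000, p=-2.100000:
  k1 = f(0.000000, -2.100000) = 3.980000
  k2 = f(0.490000, -0.149800) = 1.808586
  p ← -2.100000 + (0.49/2)·(3.980000 + 1.808586) = -0.681796
x=0.490000, p=-0.681796:
  k1 = f(0.490000, -0.681796) = 2.340582
  k2 = f(0.980000, 0.465089) = 0.582114
  p ← -0.681796 + (0.49/2)·(2.340582 + 0.582114) = 0.034264
x=0.980000, p=0.034264:
  k1 = f(0.980000, 0.034264) = 1.012938
  k2 = f(1.470000, 0.530604) = -0.341427
  p ← 0.034264 + (0.49/2)·(1.012938 + (-0.341427)) = 0.198784
p(1.47) ≈ 0.1988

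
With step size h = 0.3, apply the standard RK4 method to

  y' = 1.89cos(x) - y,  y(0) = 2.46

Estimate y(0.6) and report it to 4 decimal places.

RK4: k1 = f(x_n, y_n); k2 = f(x_n + h/2, y_n + (h/2)·k1); k3 = f(x_n + h/2, y_n + (h/2)·k2); k4 = f(x_n + h, y_n + h·k3); y_{n+1} = y_n + (h/6)·(k1 + 2k2 + 2k3 + k4).
x=0.000000, y=2.460000:
  k1 = f(0.000000, 2.460000) = -0.570000
  k2 = f(0.150000, 2.374500) = -0.505723
  k3 = f(0.150000, 2.384142) = -0.515364
  k4 = f(0.300000, 2.305391) = -0.499805
  y ← 2.460000 + (0.3/6)·(k1 + 2k2 + 2k3 + k4) = 2.304401
x=0.300000, y=2.304401:
  k1 = f(0.300000, 2.304401) = -0.498815
  k2 = f(0.450000, 2.229579) = -0.527734
  k3 = f(0.450000, 2.225241) = -0.523396
  k4 = f(0.600000, 2.147382) = -0.587498
  y ← 2.304401 + (0.3/6)·(k1 + 2k2 + 2k3 + k4) = 2.144972
y(0.6) ≈ 2.1450

2.1450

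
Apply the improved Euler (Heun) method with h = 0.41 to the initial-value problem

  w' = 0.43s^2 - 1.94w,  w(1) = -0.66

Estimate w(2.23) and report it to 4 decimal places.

0.6280

Heun: k1 = f(s_n, w_n); k2 = f(s_n + h, w_n + h·k1); w_{n+1} = w_n + (h/2)·(k1 + k2).
s=1.000000, w=-0.660000:
  k1 = f(1.000000, -0.660000) = 1.710400
  k2 = f(1.410000, 0.041264) = 0.774831
  w ← -0.660000 + (0.41/2)·(1.710400 + 0.774831) = -0.150528
s=1.410000, w=-0.150528:
  k1 = f(1.410000, -0.150528) = 1.146907
  k2 = f(1.820000, 0.319704) = 0.804106
  w ← -0.150528 + (0.41/2)·(1.146907 + 0.804106) = 0.249430
s=1.820000, w=0.249430:
  k1 = f(1.820000, 0.249430) = 0.940438
  k2 = f(2.230000, 0.635009) = 0.906429
  w ← 0.249430 + (0.41/2)·(0.940438 + 0.906429) = 0.628038
w(2.23) ≈ 0.6280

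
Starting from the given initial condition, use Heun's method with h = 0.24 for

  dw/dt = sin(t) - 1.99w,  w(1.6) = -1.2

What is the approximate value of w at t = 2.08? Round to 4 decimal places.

-0.2074

Heun: k1 = f(t_n, w_n); k2 = f(t_n + h, w_n + h·k1); w_{n+1} = w_n + (h/2)·(k1 + k2).
t=1.600000, w=-1.200000:
  k1 = f(1.600000, -1.200000) = 3.387574
  k2 = f(1.840000, -0.386982) = 1.734078
  w ← -1.200000 + (0.24/2)·(3.387574 + 1.734078) = -0.585402
t=1.840000, w=-0.585402:
  k1 = f(1.840000, -0.585402) = 2.128933
  k2 = f(2.080000, -0.074458) = 1.021304
  w ← -0.585402 + (0.24/2)·(2.128933 + 1.021304) = -0.207373
w(2.08) ≈ -0.2074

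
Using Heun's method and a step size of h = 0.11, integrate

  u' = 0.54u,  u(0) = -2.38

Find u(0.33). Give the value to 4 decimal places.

-2.8440

Heun: k1 = f(t_n, u_n); k2 = f(t_n + h, u_n + h·k1); u_{n+1} = u_n + (h/2)·(k1 + k2).
t=0.000000, u=-2.380000:
  k1 = f(0.000000, -2.380000) = -1.285200
  k2 = f(0.110000, -2.521372) = -1.361541
  u ← -2.380000 + (0.11/2)·(-1.285200 + (-1.361541)) = -2.525571
t=0.110000, u=-2.525571:
  k1 = f(0.110000, -2.525571) = -1.363808
  k2 = f(0.220000, -2.675590) = -1.444818
  u ← -2.525571 + (0.11/2)·(-1.363808 + (-1.444818)) = -2.680045
t=0.220000, u=-2.680045:
  k1 = f(0.220000, -2.680045) = -1.447224
  k2 = f(0.330000, -2.839240) = -1.533190
  u ← -2.680045 + (0.11/2)·(-1.447224 + (-1.533190)) = -2.843968
u(0.33) ≈ -2.8440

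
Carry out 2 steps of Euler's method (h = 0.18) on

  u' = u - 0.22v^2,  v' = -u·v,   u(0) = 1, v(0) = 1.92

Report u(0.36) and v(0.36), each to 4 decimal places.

Euler on (u,v): u_{n+1} = u_n + h·u', v_{n+1} = v_n + h·v'.
0.000000: (1.000000, 1.920000); f=(0.188992, -1.920000) → (1.034019, 1.574400)
0.180000: (1.034019, 1.574400); f=(0.488697, -1.627959) → (1.121984, 1.281367)
(u(0.36), v(0.36)) ≈ (1.1220, 1.2814)

1.1220, 1.2814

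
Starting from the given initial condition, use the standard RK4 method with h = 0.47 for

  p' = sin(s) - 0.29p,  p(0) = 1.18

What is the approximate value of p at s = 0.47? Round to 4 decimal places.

RK4: k1 = f(s_n, p_n); k2 = f(s_n + h/2, p_n + (h/2)·k1); k3 = f(s_n + h/2, p_n + (h/2)·k2); k4 = f(s_n + h, p_n + h·k3); p_{n+1} = p_n + (h/6)·(k1 + 2k2 + 2k3 + k4).
s=0.000000, p=1.180000:
  k1 = f(0.000000, 1.180000) = -0.342200
  k2 = f(0.235000, 1.099583) = -0.086036
  k3 = f(0.235000, 1.159782) = -0.103494
  k4 = f(0.470000, 1.131358) = 0.124792
  p ← 1.180000 + (0.47/6)·(k1 + 2k2 + 2k3 + k4) = 1.133277
p(0.47) ≈ 1.1333

1.1333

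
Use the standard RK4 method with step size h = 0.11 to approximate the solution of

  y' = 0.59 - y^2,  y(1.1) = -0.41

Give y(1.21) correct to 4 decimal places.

RK4: k1 = f(t_n, y_n); k2 = f(t_n + h/2, y_n + (h/2)·k1); k3 = f(t_n + h/2, y_n + (h/2)·k2); k4 = f(t_n + h, y_n + h·k3); y_{n+1} = y_n + (h/6)·(k1 + 2k2 + 2k3 + k4).
t=1.100000, y=-0.410000:
  k1 = f(1.100000, -0.410000) = 0.421900
  k2 = f(1.155000, -0.386795) = 0.440389
  k3 = f(1.155000, -0.385779) = 0.441175
  k4 = f(1.210000, -0.361471) = 0.459339
  y ← -0.410000 + (0.11/6)·(k1 + 2k2 + 2k3 + k4) = -0.361520
y(1.21) ≈ -0.3615

-0.3615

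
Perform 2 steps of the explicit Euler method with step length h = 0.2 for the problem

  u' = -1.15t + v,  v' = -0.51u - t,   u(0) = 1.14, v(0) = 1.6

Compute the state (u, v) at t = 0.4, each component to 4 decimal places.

Euler on (u,v): u_{n+1} = u_n + h·u', v_{n+1} = v_n + h·v'.
0.000000: (1.140000, 1.600000); f=(1.600000, -0.581400) → (1.460000, 1.483720)
0.200000: (1.460000, 1.483720); f=(1.253720, -0.944600) → (1.710744, 1.294800)
(u(0.4), v(0.4)) ≈ (1.7107, 1.2948)

1.7107, 1.2948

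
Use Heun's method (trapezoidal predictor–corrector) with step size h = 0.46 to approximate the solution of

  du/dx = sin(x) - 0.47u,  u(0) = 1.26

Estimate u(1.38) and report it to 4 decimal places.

Heun: k1 = f(x_n, u_n); k2 = f(x_n + h, u_n + h·k1); u_{n+1} = u_n + (h/2)·(k1 + k2).
x=0.000000, u=1.260000:
  k1 = f(0.000000, 1.260000) = -0.592200
  k2 = f(0.460000, 0.987588) = -0.020218
  u ← 1.260000 + (0.46/2)·(-0.592200 + (-0.020218)) = 1.119144
x=0.460000, u=1.119144:
  k1 = f(0.460000, 1.119144) = -0.082049
  k2 = f(0.920000, 1.081401) = 0.287343
  u ← 1.119144 + (0.46/2)·(-0.082049 + 0.287343) = 1.166361
x=0.920000, u=1.166361:
  k1 = f(0.920000, 1.166361) = 0.247412
  k2 = f(1.380000, 1.280171) = 0.380173
  u ← 1.166361 + (0.46/2)·(0.247412 + 0.380173) = 1.310706
u(1.38) ≈ 1.3107

1.3107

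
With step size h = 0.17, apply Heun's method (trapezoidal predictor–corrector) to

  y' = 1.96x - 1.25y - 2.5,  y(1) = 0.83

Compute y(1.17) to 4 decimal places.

Heun: k1 = f(x_n, y_n); k2 = f(x_n + h, y_n + h·k1); y_{n+1} = y_n + (h/2)·(k1 + k2).
x=1.000000, y=0.830000:
  k1 = f(1.000000, 0.830000) = -1.577500
  k2 = f(1.170000, 0.561825) = -0.909081
  y ← 0.830000 + (0.17/2)·(-1.577500 + (-0.909081)) = 0.618641
y(1.17) ≈ 0.6186

0.6186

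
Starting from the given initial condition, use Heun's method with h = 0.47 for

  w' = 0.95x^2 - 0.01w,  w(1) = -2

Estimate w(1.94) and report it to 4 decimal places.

Heun: k1 = f(x_n, w_n); k2 = f(x_n + h, w_n + h·k1); w_{n+1} = w_n + (h/2)·(k1 + k2).
x=1.000000, w=-2.000000:
  k1 = f(1.000000, -2.000000) = 0.970000
  k2 = f(1.470000, -1.544100) = 2.068296
  w ← -2.000000 + (0.47/2)·(0.970000 + 2.068296) = -1.286000
x=1.470000, w=-1.286000:
  k1 = f(1.470000, -1.286000) = 2.065715
  k2 = f(1.940000, -0.315114) = 3.578571
  w ← -1.286000 + (0.47/2)·(2.065715 + 3.578571) = 0.040407
w(1.94) ≈ 0.0404

0.0404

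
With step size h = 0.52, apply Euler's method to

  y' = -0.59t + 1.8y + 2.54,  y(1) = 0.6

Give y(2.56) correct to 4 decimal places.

Euler: y_{n+1} = y_n + h·f(t_n, y_n).
t=1.000000, y=0.600000: f=3.030000 → y ← 0.600000 + 0.52·3.030000 = 2.175600
t=1.520000, y=2.175600: f=5.559280 → y ← 2.175600 + 0.52·5.559280 = 5.066426
t=2.040000, y=5.066426: f=10.455966 → y ← 5.066426 + 0.52·10.455966 = 10.503528
y(2.56) ≈ 10.5035

10.5035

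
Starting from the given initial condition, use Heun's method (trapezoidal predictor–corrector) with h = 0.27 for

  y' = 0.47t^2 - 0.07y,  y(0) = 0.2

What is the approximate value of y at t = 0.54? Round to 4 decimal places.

0.2202

Heun: k1 = f(t_n, y_n); k2 = f(t_n + h, y_n + h·k1); y_{n+1} = y_n + (h/2)·(k1 + k2).
t=0.000000, y=0.200000:
  k1 = f(0.000000, 0.200000) = -0.014000
  k2 = f(0.270000, 0.196220) = 0.020528
  y ← 0.200000 + (0.27/2)·(-0.014000 + 0.020528) = 0.200881
t=0.270000, y=0.200881:
  k1 = f(0.270000, 0.200881) = 0.020201
  k2 = f(0.540000, 0.206336) = 0.122609
  y ← 0.200881 + (0.27/2)·(0.020201 + 0.122609) = 0.220161
y(0.54) ≈ 0.2202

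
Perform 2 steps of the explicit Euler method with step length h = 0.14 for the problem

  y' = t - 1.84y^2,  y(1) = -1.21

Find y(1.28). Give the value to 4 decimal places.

Euler: y_{n+1} = y_n + h·f(t_n, y_n).
t=1.000000, y=-1.210000: f=-1.693944 → y ← -1.210000 + 0.14·(-1.693944) = -1.447152
t=1.140000, y=-1.447152: f=-2.713419 → y ← -1.447152 + 0.14·(-2.713419) = -1.827031
y(1.28) ≈ -1.8270

-1.8270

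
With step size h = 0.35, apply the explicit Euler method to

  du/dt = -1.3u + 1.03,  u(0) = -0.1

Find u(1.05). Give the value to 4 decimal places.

0.6479

Euler: u_{n+1} = u_n + h·f(t_n, u_n).
t=0.000000, u=-0.100000: f=1.160000 → u ← -0.100000 + 0.35·1.160000 = 0.306000
t=0.350000, u=0.306000: f=0.632200 → u ← 0.306000 + 0.35·0.632200 = 0.527270
t=0.700000, u=0.527270: f=0.344549 → u ← 0.527270 + 0.35·0.344549 = 0.647862
u(1.05) ≈ 0.6479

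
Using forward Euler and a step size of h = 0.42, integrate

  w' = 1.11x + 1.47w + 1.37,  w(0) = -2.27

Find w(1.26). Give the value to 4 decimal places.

Euler: w_{n+1} = w_n + h·f(x_n, w_n).
x=0.000000, w=-2.270000: f=-1.966900 → w ← -2.270000 + 0.42·(-1.966900) = -3.096098
x=0.420000, w=-3.096098: f=-2.715064 → w ← -3.096098 + 0.42·(-2.715064) = -4.236425
x=0.840000, w=-4.236425: f=-3.925145 → w ← -4.236425 + 0.42·(-3.925145) = -5.884986
w(1.26) ≈ -5.8850

-5.8850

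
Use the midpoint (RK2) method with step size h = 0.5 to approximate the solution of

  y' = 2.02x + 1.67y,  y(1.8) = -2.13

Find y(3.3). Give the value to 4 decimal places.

Midpoint: k1 = f(x_n, y_n); k2 = f(x_n + h/2, y_n + (h/2)·k1); y_{n+1} = y_n + h·k2.
x=1.800000, y=-2.130000:
  k1 = f(1.800000, -2.130000) = 0.078900
  k2 = f(2.050000, -2.110275) = 0.616841
  y ← -2.130000 + 0.5·0.616841 = -1.821580
x=2.300000, y=-1.821580:
  k1 = f(2.300000, -1.821580) = 1.603962
  k2 = f(2.550000, -1.420589) = 2.778616
  y ← -1.821580 + 0.5·2.778616 = -0.432272
x=2.800000, y=-0.432272:
  k1 = f(2.800000, -0.432272) = 4.934107
  k2 = f(3.050000, 0.801255) = 7.499096
  y ← -0.432272 + 0.5·7.499096 = 3.317276
y(3.3) ≈ 3.3173

3.3173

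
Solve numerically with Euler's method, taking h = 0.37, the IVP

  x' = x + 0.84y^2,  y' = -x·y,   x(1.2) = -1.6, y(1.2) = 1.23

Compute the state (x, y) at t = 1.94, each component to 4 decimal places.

-1.1671, 3.2056

Euler on (x,y): x_{n+1} = x_n + h·x', y_{n+1} = y_n + h·y'.
1.200000: (-1.600000, 1.230000); f=(-0.329164, 1.968000) → (-1.721791, 1.958160)
1.570000: (-1.721791, 1.958160); f=(1.499097, 3.371542) → (-1.167125, 3.205630)
(x(1.94), y(1.94)) ≈ (-1.1671, 3.2056)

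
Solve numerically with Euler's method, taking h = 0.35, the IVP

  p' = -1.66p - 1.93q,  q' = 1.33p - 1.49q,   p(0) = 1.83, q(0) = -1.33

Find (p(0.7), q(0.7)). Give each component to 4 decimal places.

0.5522, 0.8782

Euler on (p,q): p_{n+1} = p_n + h·p', q_{n+1} = q_n + h·q'.
0.000000: (1.830000, -1.330000); f=(-0.470900, 4.415600) → (1.665185, 0.215460)
0.350000: (1.665185, 0.215460); f=(-3.180045, 1.893661) → (0.552169, 0.878241)
(p(0.7), q(0.7)) ≈ (0.5522, 0.8782)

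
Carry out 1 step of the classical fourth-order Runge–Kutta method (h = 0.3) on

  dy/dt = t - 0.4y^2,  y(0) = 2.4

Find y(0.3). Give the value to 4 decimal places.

RK4: k1 = f(t_n, y_n); k2 = f(t_n + h/2, y_n + (h/2)·k1); k3 = f(t_n + h/2, y_n + (h/2)·k2); k4 = f(t_n + h, y_n + h·k3); y_{n+1} = y_n + (h/6)·(k1 + 2k2 + 2k3 + k4).
t=0.000000, y=2.400000:
  k1 = f(0.000000, 2.400000) = -2.304000
  k2 = f(0.150000, 2.054400) = -1.538224
  k3 = f(0.150000, 2.169266) = -1.732287
  k4 = f(0.300000, 1.880314) = -1.114232
  y ← 2.400000 + (0.3/6)·(k1 + 2k2 + 2k3 + k4) = 1.902037
y(0.3) ≈ 1.9020

1.9020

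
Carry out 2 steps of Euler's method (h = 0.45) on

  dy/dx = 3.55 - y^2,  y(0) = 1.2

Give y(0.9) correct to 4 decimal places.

Euler: y_{n+1} = y_n + h·f(x_n, y_n).
x=0.000000, y=1.200000: f=2.110000 → y ← 1.200000 + 0.45·2.110000 = 2.149500
x=0.450000, y=2.149500: f=-1.070350 → y ← 2.149500 + 0.45·(-1.070350) = 1.667842
y(0.9) ≈ 1.6678

1.6678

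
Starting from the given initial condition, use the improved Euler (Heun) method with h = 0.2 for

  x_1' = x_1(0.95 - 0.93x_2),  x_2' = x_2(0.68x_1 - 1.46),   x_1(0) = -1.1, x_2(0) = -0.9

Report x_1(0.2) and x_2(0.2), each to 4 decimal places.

Heun on (x_1,x_2): k1 = f(t_n, state_n); k2 = f(t_n + h, state_n + h·k1); state_{n+1} = state_n + (h/2)·(k1 + k2).
0.000000: (-1.100000, -0.900000)
  k1 = (-1.965700, 1.987200)
  predictor → (-1.493140, -0.502560)
  k2 = (-2.116348, 1.244004)
  → (-1.508205, -0.576880)
(x_1(0.2), x_2(0.2)) ≈ (-1.5082, -0.5769)

-1.5082, -0.5769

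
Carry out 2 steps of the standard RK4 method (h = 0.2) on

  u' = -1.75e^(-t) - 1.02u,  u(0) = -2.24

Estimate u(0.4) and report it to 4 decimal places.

RK4: k1 = f(t_n, u_n); k2 = f(t_n + h/2, u_n + (h/2)·k1); k3 = f(t_n + h/2, u_n + (h/2)·k2); k4 = f(t_n + h, u_n + h·k3); u_{n+1} = u_n + (h/6)·(k1 + 2k2 + 2k3 + k4).
t=0.000000, u=-2.240000:
  k1 = f(0.000000, -2.240000) = 0.534800
  k2 = f(0.100000, -2.186520) = 0.646785
  k3 = f(0.100000, -2.175322) = 0.635362
  k4 = f(0.200000, -2.112928) = 0.722407
  u ← -2.240000 + (0.2/6)·(k1 + 2k2 + 2k3 + k4) = -2.112617
t=0.200000, u=-2.112617:
  k1 = f(0.200000, -2.112617) = 0.722090
  k2 = f(0.300000, -2.040408) = 0.784784
  k3 = f(0.300000, -2.034138) = 0.778389
  k4 = f(0.400000, -1.956939) = 0.823017
  u ← -2.112617 + (0.2/6)·(k1 + 2k2 + 2k3 + k4) = -1.956901
u(0.4) ≈ -1.9569

-1.9569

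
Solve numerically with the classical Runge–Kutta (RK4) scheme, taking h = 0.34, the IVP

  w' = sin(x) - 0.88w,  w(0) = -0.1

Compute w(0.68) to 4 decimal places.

0.1285

RK4: k1 = f(x_n, w_n); k2 = f(x_n + h/2, w_n + (h/2)·k1); k3 = f(x_n + h/2, w_n + (h/2)·k2); k4 = f(x_n + h, w_n + h·k3); w_{n+1} = w_n + (h/6)·(k1 + 2k2 + 2k3 + k4).
x=0.000000, w=-0.100000:
  k1 = f(0.000000, -0.100000) = 0.088000
  k2 = f(0.170000, -0.085040) = 0.244018
  k3 = f(0.170000, -0.058517) = 0.220677
  k4 = f(0.340000, -0.024970) = 0.355460
  w ← -0.100000 + (0.34/6)·(k1 + 2k2 + 2k3 + k4) = -0.022205
x=0.340000, w=-0.022205:
  k1 = f(0.340000, -0.022205) = 0.353028
  k2 = f(0.510000, 0.037810) = 0.454905
  k3 = f(0.510000, 0.055129) = 0.439664
  k4 = f(0.680000, 0.127281) = 0.516786
  w ← -0.022205 + (0.34/6)·(k1 + 2k2 + 2k3 + k4) = 0.128469
w(0.68) ≈ 0.1285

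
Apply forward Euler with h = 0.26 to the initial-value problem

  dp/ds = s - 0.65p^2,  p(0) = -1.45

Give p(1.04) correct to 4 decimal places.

Euler: p_{n+1} = p_n + h·f(s_n, p_n).
s=0.000000, p=-1.450000: f=-1.366625 → p ← -1.450000 + 0.26·(-1.366625) = -1.805322
s=0.260000, p=-1.805322: f=-1.858473 → p ← -1.805322 + 0.26·(-1.858473) = -2.288525
s=0.520000, p=-2.288525: f=-2.884277 → p ← -2.288525 + 0.26·(-2.884277) = -3.038437
s=0.780000, p=-3.038437: f=-5.220866 → p ← -3.038437 + 0.26·(-5.220866) = -4.395863
p(1.04) ≈ -4.3959

-4.3959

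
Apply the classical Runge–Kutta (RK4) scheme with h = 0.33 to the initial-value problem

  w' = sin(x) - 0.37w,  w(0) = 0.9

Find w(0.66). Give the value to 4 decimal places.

0.8987

RK4: k1 = f(x_n, w_n); k2 = f(x_n + h/2, w_n + (h/2)·k1); k3 = f(x_n + h/2, w_n + (h/2)·k2); k4 = f(x_n + h, w_n + h·k3); w_{n+1} = w_n + (h/6)·(k1 + 2k2 + 2k3 + k4).
x=0.000000, w=0.900000:
  k1 = f(0.000000, 0.900000) = -0.333000
  k2 = f(0.165000, 0.845055) = -0.148418
  k3 = f(0.165000, 0.875511) = -0.159687
  k4 = f(0.330000, 0.847303) = 0.010541
  w ← 0.900000 + (0.33/6)·(k1 + 2k2 + 2k3 + k4) = 0.848373
x=0.330000, w=0.848373:
  k1 = f(0.330000, 0.848373) = 0.010145
  k2 = f(0.495000, 0.850047) = 0.160514
  k3 = f(0.495000, 0.874858) = 0.151334
  k4 = f(0.660000, 0.898313) = 0.280741
  w ← 0.848373 + (0.33/6)·(k1 + 2k2 + 2k3 + k4) = 0.898675
w(0.66) ≈ 0.8987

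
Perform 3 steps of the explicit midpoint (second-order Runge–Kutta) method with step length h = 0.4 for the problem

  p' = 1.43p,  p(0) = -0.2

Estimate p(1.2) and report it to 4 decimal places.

-1.0456

Midpoint: k1 = f(x_n, p_n); k2 = f(x_n + h/2, p_n + (h/2)·k1); p_{n+1} = p_n + h·k2.
x=0.000000, p=-0.200000:
  k1 = f(0.000000, -0.200000) = -0.286000
  k2 = f(0.200000, -0.257200) = -0.367796
  p ← -0.200000 + 0.4·(-0.367796) = -0.347118
x=0.400000, p=-0.347118:
  k1 = f(0.400000, -0.347118) = -0.496379
  k2 = f(0.600000, -0.446394) = -0.638344
  p ← -0.347118 + 0.4·(-0.638344) = -0.602456
x=0.800000, p=-0.602456:
  k1 = f(0.800000, -0.602456) = -0.861512
  k2 = f(1.000000, -0.774758) = -1.107904
  p ← -0.602456 + 0.4·(-1.107904) = -1.045618
p(1.2) ≈ -1.0456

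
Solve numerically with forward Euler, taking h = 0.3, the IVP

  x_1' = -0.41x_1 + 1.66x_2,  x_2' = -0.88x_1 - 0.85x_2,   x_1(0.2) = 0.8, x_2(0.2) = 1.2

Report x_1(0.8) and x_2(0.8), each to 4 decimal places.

Euler on (x_1,x_2): x_1_{n+1} = x_1_n + h·x_1', x_2_{n+1} = x_2_n + h·x_2'.
0.200000: (0.800000, 1.200000); f=(1.664000, -1.724000) → (1.299200, 0.682800)
0.500000: (1.299200, 0.682800); f=(0.600776, -1.723676) → (1.479433, 0.165697)
(x_1(0.8), x_2(0.8)) ≈ (1.4794, 0.1657)

1.4794, 0.1657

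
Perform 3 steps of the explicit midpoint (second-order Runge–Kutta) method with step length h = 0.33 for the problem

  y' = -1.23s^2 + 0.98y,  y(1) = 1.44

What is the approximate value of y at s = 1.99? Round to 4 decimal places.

Midpoint: k1 = f(s_n, y_n); k2 = f(s_n + h/2, y_n + (h/2)·k1); y_{n+1} = y_n + h·k2.
s=1.000000, y=1.440000:
  k1 = f(1.000000, 1.440000) = 0.181200
  k2 = f(1.165000, 1.469898) = -0.228887
  y ← 1.440000 + 0.33·(-0.228887) = 1.364467
s=1.330000, y=1.364467:
  k1 = f(1.330000, 1.364467) = -0.838569
  k2 = f(1.495000, 1.226104) = -1.547499
  y ← 1.364467 + 0.33·(-1.547499) = 0.853793
s=1.660000, y=0.853793:
  k1 = f(1.660000, 0.853793) = -2.552671
  k2 = f(1.825000, 0.432602) = -3.672719
  y ← 0.853793 + 0.33·(-3.672719) = -0.358205
y(1.99) ≈ -0.3582

-0.3582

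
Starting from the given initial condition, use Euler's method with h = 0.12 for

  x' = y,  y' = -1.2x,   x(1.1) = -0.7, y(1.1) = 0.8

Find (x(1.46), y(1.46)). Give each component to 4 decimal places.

Euler on (x,y): x_{n+1} = x_n + h·x', y_{n+1} = y_n + h·y'.
1.100000: (-0.700000, 0.800000); f=(0.800000, 0.840000) → (-0.604000, 0.900800)
1.220000: (-0.604000, 0.900800); f=(0.900800, 0.724800) → (-0.495904, 0.987776)
1.340000: (-0.495904, 0.987776); f=(0.987776, 0.595085) → (-0.377371, 1.059186)
(x(1.46), y(1.46)) ≈ (-0.3774, 1.0592)

-0.3774, 1.0592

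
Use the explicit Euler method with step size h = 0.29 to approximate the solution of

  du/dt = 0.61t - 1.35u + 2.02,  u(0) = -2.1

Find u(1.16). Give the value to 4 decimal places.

Euler: u_{n+1} = u_n + h·f(t_n, u_n).
t=0.000000, u=-2.100000: f=4.855000 → u ← -2.100000 + 0.29·4.855000 = -0.692050
t=0.290000, u=-0.692050: f=3.131168 → u ← -0.692050 + 0.29·3.131168 = 0.215989
t=0.580000, u=0.215989: f=2.082215 → u ← 0.215989 + 0.29·2.082215 = 0.819831
t=0.870000, u=0.819831: f=1.443928 → u ← 0.819831 + 0.29·1.443928 = 1.238570
u(1.16) ≈ 1.2386

1.2386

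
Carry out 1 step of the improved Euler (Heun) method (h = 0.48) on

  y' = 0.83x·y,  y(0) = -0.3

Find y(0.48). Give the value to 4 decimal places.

-0.3287

Heun: k1 = f(x_n, y_n); k2 = f(x_n + h, y_n + h·k1); y_{n+1} = y_n + (h/2)·(k1 + k2).
x=0.000000, y=-0.300000:
  k1 = f(0.000000, -0.300000) = 0.000000
  k2 = f(0.480000, -0.300000) = -0.119520
  y ← -0.300000 + (0.48/2)·(0.000000 + (-0.119520)) = -0.328685
y(0.48) ≈ -0.3287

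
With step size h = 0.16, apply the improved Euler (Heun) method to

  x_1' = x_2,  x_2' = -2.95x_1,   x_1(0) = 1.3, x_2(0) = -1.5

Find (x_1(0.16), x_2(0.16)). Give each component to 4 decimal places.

Heun on (x_1,x_2): k1 = f(x_n, state_n); k2 = f(x_n + h, state_n + h·k1); state_{n+1} = state_n + (h/2)·(k1 + k2).
0.000000: (1.300000, -1.500000)
  k1 = (-1.500000, -3.835000)
  predictor → (1.060000, -2.113600)
  k2 = (-2.113600, -3.127000)
  → (1.010912, -2.056960)
(x_1(0.16), x_2(0.16)) ≈ (1.0109, -2.0570)

1.0109, -2.0570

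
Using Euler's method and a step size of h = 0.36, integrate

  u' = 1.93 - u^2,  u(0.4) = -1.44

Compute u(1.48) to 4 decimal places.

-1.8224

Euler: u_{n+1} = u_n + h·f(t_n, u_n).
t=0.400000, u=-1.440000: f=-0.143600 → u ← -1.440000 + 0.36·(-0.143600) = -1.491696
t=0.760000, u=-1.491696: f=-0.295157 → u ← -1.491696 + 0.36·(-0.295157) = -1.597953
t=1.120000, u=-1.597953: f=-0.623452 → u ← -1.597953 + 0.36·(-0.623452) = -1.822395
u(1.48) ≈ -1.8224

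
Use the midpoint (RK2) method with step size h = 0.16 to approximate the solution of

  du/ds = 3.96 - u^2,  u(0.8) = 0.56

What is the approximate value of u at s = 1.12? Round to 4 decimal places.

Midpoint: k1 = f(s_n, u_n); k2 = f(s_n + h/2, u_n + (h/2)·k1); u_{n+1} = u_n + h·k2.
s=0.800000, u=0.560000:
  k1 = f(0.800000, 0.560000) = 3.646400
  k2 = f(0.880000, 0.851712) = 3.234587
  u ← 0.560000 + 0.16·3.234587 = 1.077534
s=0.960000, u=1.077534:
  k1 = f(0.960000, 1.077534) = 2.798921
  k2 = f(1.040000, 1.301448) = 2.266234
  u ← 1.077534 + 0.16·2.266234 = 1.440131
u(1.12) ≈ 1.4401

1.4401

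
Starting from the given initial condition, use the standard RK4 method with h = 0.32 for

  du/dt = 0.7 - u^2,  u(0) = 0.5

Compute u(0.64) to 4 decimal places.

RK4: k1 = f(t_n, u_n); k2 = f(t_n + h/2, u_n + (h/2)·k1); k3 = f(t_n + h/2, u_n + (h/2)·k2); k4 = f(t_n + h, u_n + h·k3); u_{n+1} = u_n + (h/6)·(k1 + 2k2 + 2k3 + k4).
t=0.000000, u=0.500000:
  k1 = f(0.000000, 0.500000) = 0.450000
  k2 = f(0.160000, 0.572000) = 0.372816
  k3 = f(0.160000, 0.559651) = 0.386791
  k4 = f(0.320000, 0.623773) = 0.310907
  u ← 0.500000 + (0.32/6)·(k1 + 2k2 + 2k3 + k4) = 0.621606
t=0.320000, u=0.621606:
  k1 = f(0.320000, 0.621606) = 0.313605
  k2 = f(0.480000, 0.671783) = 0.248707
  k3 = f(0.480000, 0.661400) = 0.262551
  k4 = f(0.640000, 0.705623) = 0.202097
  u ← 0.621606 + (0.32/6)·(k1 + 2k2 + 2k3 + k4) = 0.703645
u(0.64) ≈ 0.7036

0.7036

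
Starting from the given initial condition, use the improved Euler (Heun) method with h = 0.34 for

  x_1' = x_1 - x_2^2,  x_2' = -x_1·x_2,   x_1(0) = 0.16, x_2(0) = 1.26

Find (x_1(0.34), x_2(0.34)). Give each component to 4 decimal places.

Heun on (x_1,x_2): k1 = f(s_n, state_n); k2 = f(s_n + h, state_n + h·k1); state_{n+1} = state_n + (h/2)·(k1 + k2).
0.000000: (0.160000, 1.260000)
  k1 = (-1.427600, -0.201600)
  predictor → (-0.325384, 1.191456)
  k2 = (-1.744951, 0.387681)
  → (-0.379334, 1.291634)
(x_1(0.34), x_2(0.34)) ≈ (-0.3793, 1.2916)

-0.3793, 1.2916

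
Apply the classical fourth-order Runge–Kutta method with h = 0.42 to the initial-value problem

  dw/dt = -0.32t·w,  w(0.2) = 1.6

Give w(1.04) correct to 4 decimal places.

1.3544

RK4: k1 = f(t_n, w_n); k2 = f(t_n + h/2, w_n + (h/2)·k1); k3 = f(t_n + h/2, w_n + (h/2)·k2); k4 = f(t_n + h, w_n + h·k3); w_{n+1} = w_n + (h/6)·(k1 + 2k2 + 2k3 + k4).
t=0.200000, w=1.600000:
  k1 = f(0.200000, 1.600000) = -0.102400
  k2 = f(0.410000, 1.578496) = -0.207099
  k3 = f(0.410000, 1.556509) = -0.204214
  k4 = f(0.620000, 1.514230) = -0.300423
  w ← 1.600000 + (0.42/6)·(k1 + 2k2 + 2k3 + k4) = 1.514219
t=0.620000, w=1.514219:
  k1 = f(0.620000, 1.514219) = -0.300421
  k2 = f(0.830000, 1.451130) = -0.385420
  k3 = f(0.830000, 1.433280) = -0.380679
  k4 = f(1.040000, 1.354333) = -0.450722
  w ← 1.514219 + (0.42/6)·(k1 + 2k2 + 2k3 + k4) = 1.354385
w(1.04) ≈ 1.3544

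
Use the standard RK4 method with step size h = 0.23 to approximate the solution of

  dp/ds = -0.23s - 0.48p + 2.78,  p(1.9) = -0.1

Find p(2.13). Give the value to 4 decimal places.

0.4148

RK4: k1 = f(s_n, p_n); k2 = f(s_n + h/2, p_n + (h/2)·k1); k3 = f(s_n + h/2, p_n + (h/2)·k2); k4 = f(s_n + h, p_n + h·k3); p_{n+1} = p_n + (h/6)·(k1 + 2k2 + 2k3 + k4).
s=1.900000, p=-0.100000:
  k1 = f(1.900000, -0.100000) = 2.391000
  k2 = f(2.015000, 0.174965) = 2.232567
  k3 = f(2.015000, 0.156745) = 2.241312
  k4 = f(2.130000, 0.415502) = 2.090659
  p ← -0.100000 + (0.23/6)·(k1 + 2k2 + 2k3 + k4) = 0.414794
p(2.13) ≈ 0.4148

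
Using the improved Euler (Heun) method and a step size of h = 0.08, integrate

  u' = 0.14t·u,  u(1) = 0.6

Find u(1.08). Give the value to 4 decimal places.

0.6070

Heun: k1 = f(t_n, u_n); k2 = f(t_n + h, u_n + h·k1); u_{n+1} = u_n + (h/2)·(k1 + k2).
t=1.000000, u=0.600000:
  k1 = f(1.000000, 0.600000) = 0.084000
  k2 = f(1.080000, 0.606720) = 0.091736
  u ← 0.600000 + (0.08/2)·(0.084000 + 0.091736) = 0.607029
u(1.08) ≈ 0.6070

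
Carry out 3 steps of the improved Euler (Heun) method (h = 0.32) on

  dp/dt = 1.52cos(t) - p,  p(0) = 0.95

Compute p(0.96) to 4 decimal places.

Heun: k1 = f(t_n, p_n); k2 = f(t_n + h, p_n + h·k1); p_{n+1} = p_n + (h/2)·(k1 + k2).
t=0.000000, p=0.950000:
  k1 = f(0.000000, 0.950000) = 0.570000
  k2 = f(0.320000, 1.132400) = 0.310438
  p ← 0.950000 + (0.32/2)·(0.570000 + 0.310438) = 1.090870
t=0.320000, p=1.090870:
  k1 = f(0.320000, 1.090870) = 0.351968
  k2 = f(0.640000, 1.203500) = 0.015686
  p ← 1.090870 + (0.32/2)·(0.351968 + 0.015686) = 1.149695
t=0.640000, p=1.149695:
  k1 = f(0.640000, 1.149695) = 0.069491
  k2 = f(0.960000, 1.171932) = -0.300181
  p ← 1.149695 + (0.32/2)·(0.069491 + (-0.300181)) = 1.112784
p(0.96) ≈ 1.1128

1.1128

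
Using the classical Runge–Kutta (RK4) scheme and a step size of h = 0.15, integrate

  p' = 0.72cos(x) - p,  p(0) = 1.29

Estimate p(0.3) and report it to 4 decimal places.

RK4: k1 = f(x_n, p_n); k2 = f(x_n + h/2, p_n + (h/2)·k1); k3 = f(x_n + h/2, p_n + (h/2)·k2); k4 = f(x_n + h, p_n + h·k3); p_{n+1} = p_n + (h/6)·(k1 + 2k2 + 2k3 + k4).
x=0.000000, p=1.290000:
  k1 = f(0.000000, 1.290000) = -0.570000
  k2 = f(0.075000, 1.247250) = -0.529274
  k3 = f(0.075000, 1.250304) = -0.532328
  k4 = f(0.150000, 1.210151) = -0.498236
  p ← 1.290000 + (0.15/6)·(k1 + 2k2 + 2k3 + k4) = 1.210214
x=0.150000, p=1.210214:
  k1 = f(0.150000, 1.210214) = -0.498299
  k2 = f(0.225000, 1.172842) = -0.470990
  k3 = f(0.225000, 1.174890) = -0.473038
  k4 = f(0.300000, 1.139258) = -0.451416
  p ← 1.210214 + (0.15/6)·(k1 + 2k2 + 2k3 + k4) = 1.139270
p(0.3) ≈ 1.1393

1.1393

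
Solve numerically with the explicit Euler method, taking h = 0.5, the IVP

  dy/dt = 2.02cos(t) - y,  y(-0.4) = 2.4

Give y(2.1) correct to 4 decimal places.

Euler: y_{n+1} = y_n + h·f(t_n, y_n).
t=-0.400000, y=2.400000: f=-0.539457 → y ← 2.400000 + 0.5·(-0.539457) = 2.130272
t=0.100000, y=2.130272: f=-0.120363 → y ← 2.130272 + 0.5·(-0.120363) = 2.070090
t=0.600000, y=2.070090: f=-0.402912 → y ← 2.070090 + 0.5·(-0.402912) = 1.868634
t=1.100000, y=1.868634: f=-0.952370 → y ← 1.868634 + 0.5·(-0.952370) = 1.392449
t=1.600000, y=1.392449: f=-1.451432 → y ← 1.392449 + 0.5·(-1.451432) = 0.666733
y(2.1) ≈ 0.6667

0.6667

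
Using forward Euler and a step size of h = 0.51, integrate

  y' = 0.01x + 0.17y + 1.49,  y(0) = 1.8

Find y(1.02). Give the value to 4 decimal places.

3.7139

Euler: y_{n+1} = y_n + h·f(x_n, y_n).
x=0.000000, y=1.800000: f=1.796000 → y ← 1.800000 + 0.51·1.796000 = 2.715960
x=0.510000, y=2.715960: f=1.956813 → y ← 2.715960 + 0.51·1.956813 = 3.713935
y(1.02) ≈ 3.7139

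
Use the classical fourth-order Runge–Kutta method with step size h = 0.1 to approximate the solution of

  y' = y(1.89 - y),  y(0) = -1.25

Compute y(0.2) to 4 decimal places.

RK4: k1 = f(s_n, y_n); k2 = f(s_n + h/2, y_n + (h/2)·k1); k3 = f(s_n + h/2, y_n + (h/2)·k2); k4 = f(s_n + h, y_n + h·k3); y_{n+1} = y_n + (h/6)·(k1 + 2k2 + 2k3 + k4).
s=0.000000, y=-1.250000:
  k1 = f(0.000000, -1.250000) = -3.925000
  k2 = f(0.050000, -1.446250) = -4.825052
  k3 = f(0.050000, -1.491253) = -5.042302
  k4 = f(0.100000, -1.754230) = -6.392818
  y ← -1.250000 + (0.1/6)·(k1 + 2k2 + 2k3 + k4) = -1.750875
s=0.100000, y=-1.750875:
  k1 = f(0.100000, -1.750875) = -6.374719
  k2 = f(0.150000, -2.069611) = -8.194857
  k3 = f(0.150000, -2.160618) = -8.751840
  k4 = f(0.200000, -2.626059) = -11.859440
  y ← -1.750875 + (0.1/6)·(k1 + 2k2 + 2k3 + k4) = -2.619668
y(0.2) ≈ -2.6197

-2.6197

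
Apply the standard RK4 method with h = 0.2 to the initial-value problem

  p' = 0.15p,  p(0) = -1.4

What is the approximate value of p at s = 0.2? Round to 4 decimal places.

RK4: k1 = f(s_n, p_n); k2 = f(s_n + h/2, p_n + (h/2)·k1); k3 = f(s_n + h/2, p_n + (h/2)·k2); k4 = f(s_n + h, p_n + h·k3); p_{n+1} = p_n + (h/6)·(k1 + 2k2 + 2k3 + k4).
s=0.000000, p=-1.400000:
  k1 = f(0.000000, -1.400000) = -0.210000
  k2 = f(0.100000, -1.421000) = -0.213150
  k3 = f(0.100000, -1.421315) = -0.213197
  k4 = f(0.200000, -1.442639) = -0.216396
  p ← -1.400000 + (0.2/6)·(k1 + 2k2 + 2k3 + k4) = -1.442636
p(0.2) ≈ -1.4426

-1.4426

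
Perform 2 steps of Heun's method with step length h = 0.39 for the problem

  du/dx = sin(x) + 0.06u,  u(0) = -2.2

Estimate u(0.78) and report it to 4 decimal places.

Heun: k1 = f(x_n, u_n); k2 = f(x_n + h, u_n + h·k1); u_{n+1} = u_n + (h/2)·(k1 + k2).
x=0.000000, u=-2.200000:
  k1 = f(0.000000, -2.200000) = -0.132000
  k2 = f(0.390000, -2.251480) = 0.245100
  u ← -2.200000 + (0.39/2)·(-0.132000 + 0.245100) = -2.177946
x=0.390000, u=-2.177946:
  k1 = f(0.390000, -2.177946) = 0.249512
  k2 = f(0.780000, -2.080636) = 0.578441
  u ← -2.177946 + (0.39/2)·(0.249512 + 0.578441) = -2.016495
u(0.78) ≈ -2.0165

-2.0165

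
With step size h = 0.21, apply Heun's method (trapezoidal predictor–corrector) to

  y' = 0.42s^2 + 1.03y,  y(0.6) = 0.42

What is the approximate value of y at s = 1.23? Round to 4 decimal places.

Heun: k1 = f(s_n, y_n); k2 = f(s_n + h, y_n + h·k1); y_{n+1} = y_n + (h/2)·(k1 + k2).
s=0.600000, y=0.420000:
  k1 = f(0.600000, 0.420000) = 0.583800
  k2 = f(0.810000, 0.542598) = 0.834438
  y ← 0.420000 + (0.21/2)·(0.583800 + 0.834438) = 0.568915
s=0.810000, y=0.568915:
  k1 = f(0.810000, 0.568915) = 0.861544
  k2 = f(1.020000, 0.749839) = 1.209302
  y ← 0.568915 + (0.21/2)·(0.861544 + 1.209302) = 0.786354
s=1.020000, y=0.786354:
  k1 = f(1.020000, 0.786354) = 1.246913
  k2 = f(1.230000, 1.048206) = 1.715070
  y ← 0.786354 + (0.21/2)·(1.246913 + 1.715070) = 1.097362
y(1.23) ≈ 1.0974

1.0974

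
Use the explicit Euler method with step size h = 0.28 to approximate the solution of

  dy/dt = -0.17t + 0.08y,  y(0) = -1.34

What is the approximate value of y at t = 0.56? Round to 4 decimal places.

Euler: y_{n+1} = y_n + h·f(t_n, y_n).
t=0.000000, y=-1.340000: f=-0.107200 → y ← -1.340000 + 0.28·(-0.107200) = -1.370016
t=0.280000, y=-1.370016: f=-0.157201 → y ← -1.370016 + 0.28·(-0.157201) = -1.414032
y(0.56) ≈ -1.4140

-1.4140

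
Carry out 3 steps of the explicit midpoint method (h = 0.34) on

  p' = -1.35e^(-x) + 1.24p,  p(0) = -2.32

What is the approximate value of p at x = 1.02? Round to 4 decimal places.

Midpoint: k1 = f(x_n, p_n); k2 = f(x_n + h/2, p_n + (h/2)·k1); p_{n+1} = p_n + h·k2.
x=0.000000, p=-2.320000:
  k1 = f(0.000000, -2.320000) = -4.226800
  k2 = f(0.170000, -3.038556) = -4.906757
  p ← -2.320000 + 0.34·(-4.906757) = -3.988297
x=0.340000, p=-3.988297:
  k1 = f(0.340000, -3.988297) = -5.906379
  k2 = f(0.510000, -4.992382) = -7.001222
  p ← -3.988297 + 0.34·(-7.001222) = -6.368713
x=0.680000, p=-6.368713:
  k1 = f(0.680000, -6.368713) = -8.581137
  k2 = f(0.850000, -7.827506) = -10.283118
  p ← -6.368713 + 0.34·(-10.283118) = -9.864973
p(1.02) ≈ -9.8650

-9.8650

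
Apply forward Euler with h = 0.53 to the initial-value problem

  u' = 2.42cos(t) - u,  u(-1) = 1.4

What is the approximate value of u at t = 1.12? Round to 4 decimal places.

2.0604

Euler: u_{n+1} = u_n + h·f(t_n, u_n).
t=-1.000000, u=1.400000: f=-0.092468 → u ← 1.400000 + 0.53·(-0.092468) = 1.350992
t=-0.470000, u=1.350992: f=0.806604 → u ← 1.350992 + 0.53·0.806604 = 1.778492
t=0.060000, u=1.778492: f=0.637154 → u ← 1.778492 + 0.53·0.637154 = 2.116183
t=0.590000, u=2.116183: f=-0.105307 → u ← 2.116183 + 0.53·(-0.105307) = 2.060371
u(1.12) ≈ 2.0604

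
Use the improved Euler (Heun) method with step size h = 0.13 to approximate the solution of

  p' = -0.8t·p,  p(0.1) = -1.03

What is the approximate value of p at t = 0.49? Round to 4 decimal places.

-0.9394

Heun: k1 = f(t_n, p_n); k2 = f(t_n + h, p_n + h·k1); p_{n+1} = p_n + (h/2)·(k1 + k2).
t=0.100000, p=-1.030000:
  k1 = f(0.100000, -1.030000) = 0.082400
  k2 = f(0.230000, -1.019288) = 0.187549
  p ← -1.030000 + (0.13/2)·(0.082400 + 0.187549) = -1.012453
t=0.230000, p=-1.012453:
  k1 = f(0.230000, -1.012453) = 0.186291
  k2 = f(0.360000, -0.988235) = 0.284612
  p ← -1.012453 + (0.13/2)·(0.186291 + 0.284612) = -0.981845
t=0.360000, p=-0.981845:
  k1 = f(0.360000, -0.981845) = 0.282771
  k2 = f(0.490000, -0.945084) = 0.370473
  p ← -0.981845 + (0.13/2)·(0.282771 + 0.370473) = -0.939384
p(0.49) ≈ -0.9394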